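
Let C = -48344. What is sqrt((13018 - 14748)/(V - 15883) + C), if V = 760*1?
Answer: I*sqrt(2193313746)/213 ≈ 219.87*I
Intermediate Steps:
V = 760
sqrt((13018 - 14748)/(V - 15883) + C) = sqrt((13018 - 14748)/(760 - 15883) - 48344) = sqrt(-1730/(-15123) - 48344) = sqrt(-1730*(-1/15123) - 48344) = sqrt(1730/15123 - 48344) = sqrt(-731104582/15123) = I*sqrt(2193313746)/213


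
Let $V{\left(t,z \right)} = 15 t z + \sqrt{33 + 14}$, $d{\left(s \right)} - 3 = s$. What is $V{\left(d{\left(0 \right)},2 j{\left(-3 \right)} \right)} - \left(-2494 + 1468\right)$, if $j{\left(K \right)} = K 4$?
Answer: $-54 + \sqrt{47} \approx -47.144$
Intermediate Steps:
$d{\left(s \right)} = 3 + s$
$j{\left(K \right)} = 4 K$
$V{\left(t,z \right)} = \sqrt{47} + 15 t z$ ($V{\left(t,z \right)} = 15 t z + \sqrt{47} = \sqrt{47} + 15 t z$)
$V{\left(d{\left(0 \right)},2 j{\left(-3 \right)} \right)} - \left(-2494 + 1468\right) = \left(\sqrt{47} + 15 \left(3 + 0\right) 2 \cdot 4 \left(-3\right)\right) - \left(-2494 + 1468\right) = \left(\sqrt{47} + 15 \cdot 3 \cdot 2 \left(-12\right)\right) - -1026 = \left(\sqrt{47} + 15 \cdot 3 \left(-24\right)\right) + 1026 = \left(\sqrt{47} - 1080\right) + 1026 = \left(-1080 + \sqrt{47}\right) + 1026 = -54 + \sqrt{47}$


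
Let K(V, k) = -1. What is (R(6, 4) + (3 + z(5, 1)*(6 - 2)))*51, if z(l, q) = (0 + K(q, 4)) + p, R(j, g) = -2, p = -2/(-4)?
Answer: -51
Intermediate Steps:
p = ½ (p = -2*(-¼) = ½ ≈ 0.50000)
z(l, q) = -½ (z(l, q) = (0 - 1) + ½ = -1 + ½ = -½)
(R(6, 4) + (3 + z(5, 1)*(6 - 2)))*51 = (-2 + (3 - (6 - 2)/2))*51 = (-2 + (3 - ½*4))*51 = (-2 + (3 - 2))*51 = (-2 + 1)*51 = -1*51 = -51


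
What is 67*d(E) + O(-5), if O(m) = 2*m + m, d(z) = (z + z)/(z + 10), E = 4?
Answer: 163/7 ≈ 23.286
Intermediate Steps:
d(z) = 2*z/(10 + z) (d(z) = (2*z)/(10 + z) = 2*z/(10 + z))
O(m) = 3*m
67*d(E) + O(-5) = 67*(2*4/(10 + 4)) + 3*(-5) = 67*(2*4/14) - 15 = 67*(2*4*(1/14)) - 15 = 67*(4/7) - 15 = 268/7 - 15 = 163/7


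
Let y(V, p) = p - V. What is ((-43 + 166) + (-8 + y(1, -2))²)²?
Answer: 59536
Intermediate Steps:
((-43 + 166) + (-8 + y(1, -2))²)² = ((-43 + 166) + (-8 + (-2 - 1*1))²)² = (123 + (-8 + (-2 - 1))²)² = (123 + (-8 - 3)²)² = (123 + (-11)²)² = (123 + 121)² = 244² = 59536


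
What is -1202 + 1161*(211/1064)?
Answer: -1033957/1064 ≈ -971.76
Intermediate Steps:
-1202 + 1161*(211/1064) = -1202 + 244971/1064 = -1033957/1064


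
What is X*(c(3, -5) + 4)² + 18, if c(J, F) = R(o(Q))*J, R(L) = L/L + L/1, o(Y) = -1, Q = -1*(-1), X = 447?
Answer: 7170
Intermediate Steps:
Q = 1
R(L) = 1 + L (R(L) = 1 + L*1 = 1 + L)
c(J, F) = 0 (c(J, F) = (1 - 1)*J = 0*J = 0)
X*(c(3, -5) + 4)² + 18 = 447*(0 + 4)² + 18 = 447*4² + 18 = 447*16 + 18 = 7152 + 18 = 7170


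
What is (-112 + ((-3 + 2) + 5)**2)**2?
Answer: 9216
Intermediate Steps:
(-112 + ((-3 + 2) + 5)**2)**2 = (-112 + (-1 + 5)**2)**2 = (-112 + 4**2)**2 = (-112 + 16)**2 = (-96)**2 = 9216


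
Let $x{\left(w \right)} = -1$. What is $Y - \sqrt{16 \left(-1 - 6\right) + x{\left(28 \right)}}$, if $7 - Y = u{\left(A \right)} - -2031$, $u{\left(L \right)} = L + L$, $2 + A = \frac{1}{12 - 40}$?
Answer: $- \frac{28279}{14} - i \sqrt{113} \approx -2019.9 - 10.63 i$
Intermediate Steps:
$A = - \frac{57}{28}$ ($A = -2 + \frac{1}{12 - 40} = -2 + \frac{1}{-28} = -2 - \frac{1}{28} = - \frac{57}{28} \approx -2.0357$)
$u{\left(L \right)} = 2 L$
$Y = - \frac{28279}{14}$ ($Y = 7 - \left(2 \left(- \frac{57}{28}\right) - -2031\right) = 7 - \left(- \frac{57}{14} + 2031\right) = 7 - \frac{28377}{14} = - \frac{28279}{14} \approx -2019.9$)
$Y - \sqrt{16 \left(-1 - 6\right) + x{\left(28 \right)}} = - \frac{28279}{14} - \sqrt{16 \left(-1 - 6\right) - 1} = - \frac{28279}{14} - \sqrt{16 \left(-7\right) - 1} = - \frac{28279}{14} - \sqrt{-112 - 1} = - \frac{28279}{14} - \sqrt{-113} = - \frac{28279}{14} - i \sqrt{113}$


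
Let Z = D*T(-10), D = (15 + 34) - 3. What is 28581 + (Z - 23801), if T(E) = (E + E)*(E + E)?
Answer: 23180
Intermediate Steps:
T(E) = 4*E**2 (T(E) = (2*E)*(2*E) = 4*E**2)
D = 46 (D = 49 - 3 = 46)
Z = 18400 (Z = 46*(4*(-10)**2) = 46*(4*100) = 46*400 = 18400)
28581 + (Z - 23801) = 28581 + (18400 - 23801) = 28581 - 5401 = 23180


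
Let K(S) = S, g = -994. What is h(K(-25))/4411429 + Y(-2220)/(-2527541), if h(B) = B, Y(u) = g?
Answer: 4321771901/11150067666089 ≈ 0.00038760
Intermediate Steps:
Y(u) = -994
h(K(-25))/4411429 + Y(-2220)/(-2527541) = -25/4411429 - 994/(-2527541) = -25*1/4411429 - 994*(-1/2527541) = -25/4411429 + 994/2527541 = 4321771901/11150067666089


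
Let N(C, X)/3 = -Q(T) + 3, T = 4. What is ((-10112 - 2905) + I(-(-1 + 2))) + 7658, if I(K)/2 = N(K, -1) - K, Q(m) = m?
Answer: -5363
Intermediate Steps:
N(C, X) = -3 (N(C, X) = 3*(-1*4 + 3) = 3*(-4 + 3) = 3*(-1) = -3)
I(K) = -6 - 2*K (I(K) = 2*(-3 - K) = -6 - 2*K)
((-10112 - 2905) + I(-(-1 + 2))) + 7658 = ((-10112 - 2905) + (-6 - (-2)*(-1 + 2))) + 7658 = (-13017 + (-6 - (-2))) + 7658 = (-13017 + (-6 - 2*(-1))) + 7658 = (-13017 + (-6 + 2)) + 7658 = (-13017 - 4) + 7658 = -13021 + 7658 = -5363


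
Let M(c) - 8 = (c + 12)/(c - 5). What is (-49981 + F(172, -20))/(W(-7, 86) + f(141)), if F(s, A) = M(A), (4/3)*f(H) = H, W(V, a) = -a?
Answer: -4997268/1975 ≈ -2530.3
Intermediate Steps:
f(H) = 3*H/4
M(c) = 8 + (12 + c)/(-5 + c) (M(c) = 8 + (c + 12)/(c - 5) = 8 + (12 + c)/(-5 + c))
F(s, A) = (-28 + 9*A)/(-5 + A)
(-49981 + F(172, -20))/(W(-7, 86) + f(141)) = (-49981 + (-28 + 9*(-20))/(-5 - 20))/(-1*86 + (¾)*141) = (-49981 + (-28 - 180)/(-25))/(-86 + 423/4) = (-49981 - 1/25*(-208))/(79/4) = (-49981 + 208/25)*(4/79) = -1249317/25*4/79 = -4997268/1975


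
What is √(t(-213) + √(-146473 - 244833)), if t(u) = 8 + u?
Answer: √(-205 + 17*I*√1354) ≈ 15.055 + 20.776*I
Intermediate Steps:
√(t(-213) + √(-146473 - 244833)) = √((8 - 213) + √(-146473 - 244833)) = √(-205 + √(-391306)) = √(-205 + 17*I*√1354)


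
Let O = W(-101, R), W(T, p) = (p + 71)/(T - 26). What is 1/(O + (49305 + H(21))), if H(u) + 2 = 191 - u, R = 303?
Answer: 127/6282697 ≈ 2.0214e-5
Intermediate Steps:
H(u) = 189 - u (H(u) = -2 + (191 - u) = 189 - u)
W(T, p) = (71 + p)/(-26 + T)
O = -374/127 (O = (71 + 303)/(-26 - 101) = 374/(-127) = -1/127*374 = -374/127 ≈ -2.9449)
1/(O + (49305 + H(21))) = 1/(-374/127 + (49305 + (189 - 1*21))) = 1/(-374/127 + (49305 + (189 - 21))) = 1/(-374/127 + (49305 + 168)) = 1/(-374/127 + 49473) = 1/(6282697/127) = 127/6282697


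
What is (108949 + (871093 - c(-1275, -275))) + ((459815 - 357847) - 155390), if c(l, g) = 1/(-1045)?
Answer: 968317901/1045 ≈ 9.2662e+5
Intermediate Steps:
c(l, g) = -1/1045
(108949 + (871093 - c(-1275, -275))) + ((459815 - 357847) - 155390) = (108949 + (871093 - 1*(-1/1045))) + ((459815 - 357847) - 155390) = (108949 + (871093 + 1/1045)) + (101968 - 155390) = (108949 + 910292186/1045) - 53422 = 1024143891/1045 - 53422 = 968317901/1045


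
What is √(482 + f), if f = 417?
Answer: √899 ≈ 29.983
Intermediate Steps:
√(482 + f) = √(482 + 417) = √899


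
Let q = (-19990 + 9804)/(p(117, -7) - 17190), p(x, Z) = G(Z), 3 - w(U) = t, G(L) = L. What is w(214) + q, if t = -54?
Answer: 990415/17197 ≈ 57.592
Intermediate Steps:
w(U) = 57 (w(U) = 3 - 1*(-54) = 3 + 54 = 57)
p(x, Z) = Z
q = 10186/17197 (q = (-19990 + 9804)/(-7 - 17190) = -10186/(-17197) = -10186*(-1/17197) = 10186/17197 ≈ 0.59231)
w(214) + q = 57 + 10186/17197 = 990415/17197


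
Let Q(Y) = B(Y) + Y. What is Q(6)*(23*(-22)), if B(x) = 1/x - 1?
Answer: -7843/3 ≈ -2614.3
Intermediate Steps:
B(x) = -1 + 1/x
Q(Y) = Y + (1 - Y)/Y (Q(Y) = (1 - Y)/Y + Y = Y + (1 - Y)/Y)
Q(6)*(23*(-22)) = (-1 + 6 + 1/6)*(23*(-22)) = (-1 + 6 + ⅙)*(-506) = (31/6)*(-506) = -7843/3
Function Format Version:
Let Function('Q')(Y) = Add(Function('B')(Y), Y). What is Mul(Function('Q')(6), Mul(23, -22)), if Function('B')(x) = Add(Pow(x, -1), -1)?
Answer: Rational(-7843, 3) ≈ -2614.3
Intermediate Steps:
Function('B')(x) = Add(-1, Pow(x, -1))
Function('Q')(Y) = Add(Y, Mul(Pow(Y, -1), Add(1, Mul(-1, Y)))) (Function('Q')(Y) = Add(Mul(Pow(Y, -1), Add(1, Mul(-1, Y))), Y) = Add(Y, Mul(Pow(Y, -1), Add(1, Mul(-1, Y)))))
Mul(Function('Q')(6), Mul(23, -22)) = Mul(Add(-1, 6, Pow(6, -1)), Mul(23, -22)) = Mul(Add(-1, 6, Rational(1, 6)), -506) = Mul(Rational(31, 6), -506) = Rational(-7843, 3)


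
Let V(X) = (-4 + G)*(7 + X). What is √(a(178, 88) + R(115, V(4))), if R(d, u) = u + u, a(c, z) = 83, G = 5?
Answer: √105 ≈ 10.247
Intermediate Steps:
V(X) = 7 + X (V(X) = (-4 + 5)*(7 + X) = 1*(7 + X) = 7 + X)
R(d, u) = 2*u
√(a(178, 88) + R(115, V(4))) = √(83 + 2*(7 + 4)) = √(83 + 2*11) = √(83 + 22) = √105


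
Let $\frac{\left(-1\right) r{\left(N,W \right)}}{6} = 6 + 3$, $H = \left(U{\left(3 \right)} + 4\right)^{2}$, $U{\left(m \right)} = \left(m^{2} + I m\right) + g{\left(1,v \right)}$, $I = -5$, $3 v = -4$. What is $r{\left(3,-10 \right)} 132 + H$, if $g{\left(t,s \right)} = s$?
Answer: $- \frac{64052}{9} \approx -7116.9$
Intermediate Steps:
$v = - \frac{4}{3}$ ($v = \frac{1}{3} \left(-4\right) = - \frac{4}{3} \approx -1.3333$)
$U{\left(m \right)} = - \frac{4}{3} + m^{2} - 5 m$ ($U{\left(m \right)} = \left(m^{2} - 5 m\right) - \frac{4}{3} = - \frac{4}{3} + m^{2} - 5 m$)
$H = \frac{100}{9}$ ($H = \left(\left(- \frac{4}{3} + 3^{2} - 15\right) + 4\right)^{2} = \left(\left(- \frac{4}{3} + 9 - 15\right) + 4\right)^{2} = \left(- \frac{22}{3} + 4\right)^{2} = \left(- \frac{10}{3}\right)^{2} = \frac{100}{9} \approx 11.111$)
$r{\left(N,W \right)} = -54$ ($r{\left(N,W \right)} = - 6 \left(6 + 3\right) = \left(-6\right) 9 = -54$)
$r{\left(3,-10 \right)} 132 + H = \left(-54\right) 132 + \frac{100}{9} = -7128 + \frac{100}{9} = - \frac{64052}{9}$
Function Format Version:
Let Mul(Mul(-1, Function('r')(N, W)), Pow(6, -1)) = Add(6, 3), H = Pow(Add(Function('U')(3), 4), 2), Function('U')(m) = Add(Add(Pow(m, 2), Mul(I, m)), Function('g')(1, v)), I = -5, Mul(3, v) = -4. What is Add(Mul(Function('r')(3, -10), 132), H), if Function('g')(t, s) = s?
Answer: Rational(-64052, 9) ≈ -7116.9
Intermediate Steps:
v = Rational(-4, 3) (v = Mul(Rational(1, 3), -4) = Rational(-4, 3) ≈ -1.3333)
Function('U')(m) = Add(Rational(-4, 3), Pow(m, 2), Mul(-5, m)) (Function('U')(m) = Add(Add(Pow(m, 2), Mul(-5, m)), Rational(-4, 3)) = Add(Rational(-4, 3), Pow(m, 2), Mul(-5, m)))
H = Rational(100, 9) (H = Pow(Add(Add(Rational(-4, 3), Pow(3, 2), Mul(-5, 3)), 4), 2) = Pow(Add(Add(Rational(-4, 3), 9, -15), 4), 2) = Pow(Add(Rational(-22, 3), 4), 2) = Pow(Rational(-10, 3), 2) = Rational(100, 9) ≈ 11.111)
Function('r')(N, W) = -54 (Function('r')(N, W) = Mul(-6, Add(6, 3)) = Mul(-6, 9) = -54)
Add(Mul(Function('r')(3, -10), 132), H) = Add(Mul(-54, 132), Rational(100, 9)) = Add(-7128, Rational(100, 9)) = Rational(-64052, 9)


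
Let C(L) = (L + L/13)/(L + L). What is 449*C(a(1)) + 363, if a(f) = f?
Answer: 7862/13 ≈ 604.77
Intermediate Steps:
C(L) = 7/13 (C(L) = (L + L*(1/13))/((2*L)) = (L + L/13)*(1/(2*L)) = (14*L/13)*(1/(2*L)) = 7/13)
449*C(a(1)) + 363 = 449*(7/13) + 363 = 3143/13 + 363 = 7862/13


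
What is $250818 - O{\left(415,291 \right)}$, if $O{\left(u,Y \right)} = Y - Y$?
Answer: $250818$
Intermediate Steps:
$O{\left(u,Y \right)} = 0$
$250818 - O{\left(415,291 \right)} = 250818 - 0 = 250818 + 0 = 250818$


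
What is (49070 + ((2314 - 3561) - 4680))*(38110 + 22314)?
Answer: 2606872632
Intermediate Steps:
(49070 + ((2314 - 3561) - 4680))*(38110 + 22314) = (49070 + (-1247 - 4680))*60424 = (49070 - 5927)*60424 = 43143*60424 = 2606872632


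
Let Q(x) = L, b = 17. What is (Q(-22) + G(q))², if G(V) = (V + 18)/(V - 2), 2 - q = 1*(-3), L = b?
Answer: 5476/9 ≈ 608.44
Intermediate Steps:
L = 17
Q(x) = 17
q = 5 (q = 2 - (-3) = 2 - 1*(-3) = 2 + 3 = 5)
G(V) = (18 + V)/(-2 + V)
(Q(-22) + G(q))² = (17 + (18 + 5)/(-2 + 5))² = (17 + 23/3)² = (74/3)² = 5476/9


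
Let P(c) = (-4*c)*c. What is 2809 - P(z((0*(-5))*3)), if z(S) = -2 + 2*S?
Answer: 2825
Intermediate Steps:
P(c) = -4*c²
2809 - P(z((0*(-5))*3)) = 2809 - (-4)*(-2 + 2*((0*(-5))*3))² = 2809 - (-4)*(-2 + 2*(0*3))² = 2809 - (-4)*(-2 + 2*0)² = 2809 - (-4)*(-2 + 0)² = 2809 - (-4)*(-2)² = 2809 - (-4)*4 = 2809 - 1*(-16) = 2809 + 16 = 2825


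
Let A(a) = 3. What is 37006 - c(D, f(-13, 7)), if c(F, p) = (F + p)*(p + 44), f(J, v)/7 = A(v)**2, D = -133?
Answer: 44496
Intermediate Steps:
f(J, v) = 63 (f(J, v) = 7*3**2 = 7*9 = 63)
c(F, p) = (44 + p)*(F + p) (c(F, p) = (F + p)*(44 + p) = (44 + p)*(F + p))
37006 - c(D, f(-13, 7)) = 37006 - (63**2 + 44*(-133) + 44*63 - 133*63) = 37006 - (3969 - 5852 + 2772 - 8379) = 37006 - 1*(-7490) = 37006 + 7490 = 44496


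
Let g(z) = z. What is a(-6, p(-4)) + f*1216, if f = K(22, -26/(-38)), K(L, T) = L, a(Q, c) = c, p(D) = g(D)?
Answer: 26748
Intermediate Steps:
p(D) = D
f = 22
a(-6, p(-4)) + f*1216 = -4 + 22*1216 = -4 + 26752 = 26748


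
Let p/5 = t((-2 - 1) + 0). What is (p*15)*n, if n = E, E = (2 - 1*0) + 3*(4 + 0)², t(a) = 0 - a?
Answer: 11250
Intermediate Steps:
t(a) = -a
E = 50 (E = (2 + 0) + 3*4² = 2 + 3*16 = 2 + 48 = 50)
n = 50
p = 15 (p = 5*(-((-2 - 1) + 0)) = 5*(-(-3 + 0)) = 5*(-1*(-3)) = 5*3 = 15)
(p*15)*n = (15*15)*50 = 225*50 = 11250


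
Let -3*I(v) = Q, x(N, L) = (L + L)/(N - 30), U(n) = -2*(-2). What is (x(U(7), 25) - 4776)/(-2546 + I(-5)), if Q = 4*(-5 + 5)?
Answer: 62113/33098 ≈ 1.8766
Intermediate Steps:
Q = 0 (Q = 4*0 = 0)
U(n) = 4
x(N, L) = 2*L/(-30 + N) (x(N, L) = (2*L)/(-30 + N) = 2*L/(-30 + N))
I(v) = 0 (I(v) = -⅓*0 = 0)
(x(U(7), 25) - 4776)/(-2546 + I(-5)) = (2*25/(-30 + 4) - 4776)/(-2546 + 0) = (2*25/(-26) - 4776)/(-2546) = (2*25*(-1/26) - 4776)*(-1/2546) = (-25/13 - 4776)*(-1/2546) = -62113/13*(-1/2546) = 62113/33098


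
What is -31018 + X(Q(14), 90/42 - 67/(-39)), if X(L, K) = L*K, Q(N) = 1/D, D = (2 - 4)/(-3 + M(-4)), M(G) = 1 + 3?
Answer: -8468441/273 ≈ -31020.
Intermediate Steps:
M(G) = 4
D = -2 (D = (2 - 4)/(-3 + 4) = -2/1 = -2*1 = -2)
Q(N) = -1/2 (Q(N) = 1/(-2) = -1/2)
X(L, K) = K*L
-31018 + X(Q(14), 90/42 - 67/(-39)) = -31018 + (90/42 - 67/(-39))*(-1/2) = -31018 + (90*(1/42) - 67*(-1/39))*(-1/2) = -31018 + (15/7 + 67/39)*(-1/2) = -31018 + (1054/273)*(-1/2) = -31018 - 527/273 = -8468441/273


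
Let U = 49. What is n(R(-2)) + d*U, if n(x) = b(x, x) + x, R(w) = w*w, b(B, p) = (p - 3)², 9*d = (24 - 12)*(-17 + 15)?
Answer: -377/3 ≈ -125.67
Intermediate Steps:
d = -8/3 (d = ((24 - 12)*(-17 + 15))/9 = (12*(-2))/9 = (⅑)*(-24) = -8/3 ≈ -2.6667)
b(B, p) = (-3 + p)²
R(w) = w²
n(x) = x + (-3 + x)² (n(x) = (-3 + x)² + x = x + (-3 + x)²)
n(R(-2)) + d*U = ((-2)² + (-3 + (-2)²)²) - 8/3*49 = (4 + (-3 + 4)²) - 392/3 = (4 + 1²) - 392/3 = (4 + 1) - 392/3 = 5 - 392/3 = -377/3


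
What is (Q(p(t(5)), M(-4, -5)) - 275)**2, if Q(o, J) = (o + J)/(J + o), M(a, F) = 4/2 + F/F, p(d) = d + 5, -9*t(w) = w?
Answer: 75076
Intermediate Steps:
t(w) = -w/9
p(d) = 5 + d
M(a, F) = 3 (M(a, F) = 4*(1/2) + 1 = 2 + 1 = 3)
Q(o, J) = 1 (Q(o, J) = (J + o)/(J + o) = 1)
(Q(p(t(5)), M(-4, -5)) - 275)**2 = (1 - 275)**2 = (-274)**2 = 75076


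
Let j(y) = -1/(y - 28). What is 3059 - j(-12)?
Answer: 122359/40 ≈ 3059.0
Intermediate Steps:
j(y) = -1/(-28 + y)
3059 - j(-12) = 3059 - (-1)/(-28 - 12) = 3059 - (-1)/(-40) = 3059 - (-1)*(-1)/40 = 3059 - 1*1/40 = 3059 - 1/40 = 122359/40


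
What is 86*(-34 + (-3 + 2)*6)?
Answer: -3440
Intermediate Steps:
86*(-34 + (-3 + 2)*6) = 86*(-34 - 1*6) = 86*(-34 - 6) = 86*(-40) = -3440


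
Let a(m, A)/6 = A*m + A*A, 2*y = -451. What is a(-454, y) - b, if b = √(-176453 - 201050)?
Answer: 1838727/2 - I*√377503 ≈ 9.1936e+5 - 614.41*I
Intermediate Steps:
y = -451/2 (y = (½)*(-451) = -451/2 ≈ -225.50)
a(m, A) = 6*A² + 6*A*m (a(m, A) = 6*(A*m + A*A) = 6*(A*m + A²) = 6*(A² + A*m) = 6*A² + 6*A*m)
b = I*√377503 (b = √(-377503) = I*√377503 ≈ 614.41*I)
a(-454, y) - b = 6*(-451/2)*(-451/2 - 454) - I*√377503 = 6*(-451/2)*(-1359/2) - I*√377503 = 1838727/2 - I*√377503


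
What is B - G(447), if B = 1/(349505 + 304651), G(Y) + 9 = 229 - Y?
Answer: 148493413/654156 ≈ 227.00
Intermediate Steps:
G(Y) = 220 - Y (G(Y) = -9 + (229 - Y) = 220 - Y)
B = 1/654156 ≈ 1.5287e-6
B - G(447) = 1/654156 - (220 - 1*447) = 1/654156 - (220 - 447) = 1/654156 - 1*(-227) = 1/654156 + 227 = 148493413/654156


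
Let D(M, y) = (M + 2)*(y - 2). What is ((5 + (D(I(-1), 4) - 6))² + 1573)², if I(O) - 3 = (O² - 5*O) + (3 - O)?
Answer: 5827396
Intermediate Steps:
I(O) = 6 + O² - 6*O (I(O) = 3 + ((O² - 5*O) + (3 - O)) = 3 + (3 + O² - 6*O) = 6 + O² - 6*O)
D(M, y) = (-2 + y)*(2 + M) (D(M, y) = (2 + M)*(-2 + y) = (-2 + y)*(2 + M))
((5 + (D(I(-1), 4) - 6))² + 1573)² = ((5 + ((-4 - 2*(6 + (-1)² - 6*(-1)) + 2*4 + (6 + (-1)² - 6*(-1))*4) - 6))² + 1573)² = ((5 + ((-4 - 2*(6 + 1 + 6) + 8 + (6 + 1 + 6)*4) - 6))² + 1573)² = ((5 + ((-4 - 2*13 + 8 + 13*4) - 6))² + 1573)² = ((5 + ((-4 - 26 + 8 + 52) - 6))² + 1573)² = ((5 + (30 - 6))² + 1573)² = ((5 + 24)² + 1573)² = (29² + 1573)² = (841 + 1573)² = 2414² = 5827396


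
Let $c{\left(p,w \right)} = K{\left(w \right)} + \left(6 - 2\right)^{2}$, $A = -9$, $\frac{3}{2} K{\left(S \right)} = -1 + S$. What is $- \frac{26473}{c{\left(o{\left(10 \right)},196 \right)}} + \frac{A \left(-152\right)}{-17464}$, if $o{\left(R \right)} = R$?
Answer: $- \frac{57815525}{318718} \approx -181.4$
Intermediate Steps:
$K{\left(S \right)} = - \frac{2}{3} + \frac{2 S}{3}$ ($K{\left(S \right)} = \frac{2 \left(-1 + S\right)}{3} = - \frac{2}{3} + \frac{2 S}{3}$)
$c{\left(p,w \right)} = \frac{46}{3} + \frac{2 w}{3}$ ($c{\left(p,w \right)} = \left(- \frac{2}{3} + \frac{2 w}{3}\right) + \left(6 - 2\right)^{2} = \left(- \frac{2}{3} + \frac{2 w}{3}\right) + 4^{2} = \left(- \frac{2}{3} + \frac{2 w}{3}\right) + 16 = \frac{46}{3} + \frac{2 w}{3}$)
$- \frac{26473}{c{\left(o{\left(10 \right)},196 \right)}} + \frac{A \left(-152\right)}{-17464} = - \frac{26473}{\frac{46}{3} + \frac{2}{3} \cdot 196} + \frac{\left(-9\right) \left(-152\right)}{-17464} = - \frac{26473}{\frac{46}{3} + \frac{392}{3}} + 1368 \left(- \frac{1}{17464}\right) = - \frac{26473}{146} - \frac{171}{2183} = - \frac{57815525}{318718}$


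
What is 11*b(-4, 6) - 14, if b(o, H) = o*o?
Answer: 162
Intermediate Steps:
b(o, H) = o²
11*b(-4, 6) - 14 = 11*(-4)² - 14 = 11*16 - 14 = 176 - 14 = 162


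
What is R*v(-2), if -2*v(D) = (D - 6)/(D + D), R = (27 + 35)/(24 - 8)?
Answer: -31/8 ≈ -3.8750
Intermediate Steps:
R = 31/8 (R = 62/16 = 62*(1/16) = 31/8 ≈ 3.8750)
v(D) = -(-6 + D)/(4*D) (v(D) = -(D - 6)/(2*(D + D)) = -(-6 + D)/(2*(2*D)) = -(-6 + D)*1/(2*D)/2 = -(-6 + D)/(4*D))
R*v(-2) = 31*((¼)*(6 - 1*(-2))/(-2))/8 = 31*((¼)*(-½)*(6 + 2))/8 = 31*((¼)*(-½)*8)/8 = (31/8)*(-1) = -31/8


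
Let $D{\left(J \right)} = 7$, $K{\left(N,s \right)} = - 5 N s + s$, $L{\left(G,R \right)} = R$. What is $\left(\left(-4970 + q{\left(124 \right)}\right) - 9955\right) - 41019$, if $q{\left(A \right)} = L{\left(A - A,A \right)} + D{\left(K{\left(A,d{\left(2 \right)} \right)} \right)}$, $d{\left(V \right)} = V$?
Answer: $-55813$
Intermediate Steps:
$K{\left(N,s \right)} = s - 5 N s$ ($K{\left(N,s \right)} = - 5 N s + s = s - 5 N s$)
$q{\left(A \right)} = 7 + A$ ($q{\left(A \right)} = A + 7 = 7 + A$)
$\left(\left(-4970 + q{\left(124 \right)}\right) - 9955\right) - 41019 = \left(\left(-4970 + \left(7 + 124\right)\right) - 9955\right) - 41019 = \left(\left(-4970 + 131\right) - 9955\right) - 41019 = \left(-4839 - 9955\right) - 41019 = -14794 - 41019 = -55813$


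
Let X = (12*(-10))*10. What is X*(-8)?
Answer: 9600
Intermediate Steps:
X = -1200 (X = -120*10 = -1200)
X*(-8) = -1200*(-8) = 9600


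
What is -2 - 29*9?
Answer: -263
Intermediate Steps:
-2 - 29*9 = -2 - 261 = -263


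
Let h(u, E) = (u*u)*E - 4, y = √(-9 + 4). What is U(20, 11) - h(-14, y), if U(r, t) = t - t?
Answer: 4 - 196*I*√5 ≈ 4.0 - 438.27*I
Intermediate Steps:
y = I*√5 (y = √(-5) = I*√5 ≈ 2.2361*I)
h(u, E) = -4 + E*u² (h(u, E) = u²*E - 4 = E*u² - 4 = -4 + E*u²)
U(r, t) = 0
U(20, 11) - h(-14, y) = 0 - (-4 + (I*√5)*(-14)²) = 0 - (-4 + (I*√5)*196) = 0 - (-4 + 196*I*√5) = 0 + (4 - 196*I*√5) = 4 - 196*I*√5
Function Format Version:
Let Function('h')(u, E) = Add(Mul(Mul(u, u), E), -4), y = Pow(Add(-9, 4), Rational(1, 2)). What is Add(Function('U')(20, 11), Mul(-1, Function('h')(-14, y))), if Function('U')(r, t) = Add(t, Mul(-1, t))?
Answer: Add(4, Mul(-196, I, Pow(5, Rational(1, 2)))) ≈ Add(4.0000, Mul(-438.27, I))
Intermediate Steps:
y = Mul(I, Pow(5, Rational(1, 2))) (y = Pow(-5, Rational(1, 2)) = Mul(I, Pow(5, Rational(1, 2))) ≈ Mul(2.2361, I))
Function('h')(u, E) = Add(-4, Mul(E, Pow(u, 2))) (Function('h')(u, E) = Add(Mul(Pow(u, 2), E), -4) = Add(Mul(E, Pow(u, 2)), -4) = Add(-4, Mul(E, Pow(u, 2))))
Function('U')(r, t) = 0
Add(Function('U')(20, 11), Mul(-1, Function('h')(-14, y))) = Add(0, Mul(-1, Add(-4, Mul(Mul(I, Pow(5, Rational(1, 2))), Pow(-14, 2))))) = Add(0, Mul(-1, Add(-4, Mul(Mul(I, Pow(5, Rational(1, 2))), 196)))) = Add(0, Mul(-1, Add(-4, Mul(196, I, Pow(5, Rational(1, 2)))))) = Add(0, Add(4, Mul(-196, I, Pow(5, Rational(1, 2))))) = Add(4, Mul(-196, I, Pow(5, Rational(1, 2))))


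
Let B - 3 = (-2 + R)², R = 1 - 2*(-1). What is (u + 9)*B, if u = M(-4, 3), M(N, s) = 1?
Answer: 40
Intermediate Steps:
u = 1
R = 3 (R = 1 + 2 = 3)
B = 4 (B = 3 + (-2 + 3)² = 3 + 1² = 3 + 1 = 4)
(u + 9)*B = (1 + 9)*4 = 10*4 = 40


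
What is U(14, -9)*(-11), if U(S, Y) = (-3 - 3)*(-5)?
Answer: -330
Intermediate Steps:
U(S, Y) = 30 (U(S, Y) = -6*(-5) = 30)
U(14, -9)*(-11) = 30*(-11) = -330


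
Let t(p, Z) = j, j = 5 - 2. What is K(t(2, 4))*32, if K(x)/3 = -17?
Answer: -1632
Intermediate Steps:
j = 3
t(p, Z) = 3
K(x) = -51 (K(x) = 3*(-17) = -51)
K(t(2, 4))*32 = -51*32 = -1632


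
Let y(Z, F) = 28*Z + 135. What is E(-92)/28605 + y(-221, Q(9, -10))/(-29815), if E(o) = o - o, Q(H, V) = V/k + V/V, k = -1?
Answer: 6053/29815 ≈ 0.20302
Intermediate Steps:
Q(H, V) = 1 - V (Q(H, V) = V/(-1) + V/V = V*(-1) + 1 = -V + 1 = 1 - V)
y(Z, F) = 135 + 28*Z
E(o) = 0
E(-92)/28605 + y(-221, Q(9, -10))/(-29815) = 0/28605 + (135 + 28*(-221))/(-29815) = 0*(1/28605) + (135 - 6188)*(-1/29815) = 0 - 6053*(-1/29815) = 0 + 6053/29815 = 6053/29815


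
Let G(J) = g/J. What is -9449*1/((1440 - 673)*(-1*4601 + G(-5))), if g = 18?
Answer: 4295/1605331 ≈ 0.0026755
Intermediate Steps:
G(J) = 18/J
-9449*1/((1440 - 673)*(-1*4601 + G(-5))) = -9449*1/((1440 - 673)*(-1*4601 + 18/(-5))) = -9449*1/(767*(-4601 + 18*(-⅕))) = -9449*1/(767*(-4601 - 18/5)) = -9449/((-23023/5*767)) = -9449/(-17658641/5) = -9449*(-5/17658641) = 4295/1605331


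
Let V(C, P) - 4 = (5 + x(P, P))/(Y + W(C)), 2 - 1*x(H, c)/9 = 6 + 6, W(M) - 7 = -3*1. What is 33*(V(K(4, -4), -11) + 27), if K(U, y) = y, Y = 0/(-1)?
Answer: 1287/4 ≈ 321.75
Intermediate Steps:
Y = 0 (Y = 0*(-1) = 0)
W(M) = 4 (W(M) = 7 - 3*1 = 7 - 3 = 4)
x(H, c) = -90 (x(H, c) = 18 - 9*(6 + 6) = 18 - 9*12 = 18 - 108 = -90)
V(C, P) = -69/4 (V(C, P) = 4 + (5 - 90)/(0 + 4) = 4 - 85/4 = -69/4)
33*(V(K(4, -4), -11) + 27) = 33*(-69/4 + 27) = 33*(39/4) = 1287/4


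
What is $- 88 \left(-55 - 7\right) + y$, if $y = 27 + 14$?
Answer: $5497$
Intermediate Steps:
$y = 41$
$- 88 \left(-55 - 7\right) + y = - 88 \left(-55 - 7\right) + 41 = \left(-88\right) \left(-62\right) + 41 = 5456 + 41 = 5497$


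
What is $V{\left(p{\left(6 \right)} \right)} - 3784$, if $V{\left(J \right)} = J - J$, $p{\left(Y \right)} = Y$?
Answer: $-3784$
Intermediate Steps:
$V{\left(J \right)} = 0$
$V{\left(p{\left(6 \right)} \right)} - 3784 = 0 - 3784 = -3784$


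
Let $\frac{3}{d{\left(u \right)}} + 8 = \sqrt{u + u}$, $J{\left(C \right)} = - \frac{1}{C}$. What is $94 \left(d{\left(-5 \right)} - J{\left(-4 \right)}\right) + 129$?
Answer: $\frac{5551}{74} - \frac{141 i \sqrt{10}}{37} \approx 75.014 - 12.051 i$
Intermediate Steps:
$d{\left(u \right)} = \frac{3}{-8 + \sqrt{2} \sqrt{u}}$ ($d{\left(u \right)} = \frac{3}{-8 + \sqrt{u + u}} = \frac{3}{-8 + \sqrt{2 u}} = \frac{3}{-8 + \sqrt{2} \sqrt{u}}$)
$94 \left(d{\left(-5 \right)} - J{\left(-4 \right)}\right) + 129 = 94 \left(\frac{3}{-8 + \sqrt{2} \sqrt{-5}} - - \frac{1}{-4}\right) + 129 = 94 \left(\frac{3}{-8 + \sqrt{2} i \sqrt{5}} - \left(-1\right) \left(- \frac{1}{4}\right)\right) + 129 = 94 \left(\frac{3}{-8 + i \sqrt{10}} - \frac{1}{4}\right) + 129 = 94 \left(- \frac{1}{4} + \frac{3}{-8 + i \sqrt{10}}\right) + 129 = \left(- \frac{47}{2} + \frac{282}{-8 + i \sqrt{10}}\right) + 129 = \frac{211}{2} + \frac{282}{-8 + i \sqrt{10}}$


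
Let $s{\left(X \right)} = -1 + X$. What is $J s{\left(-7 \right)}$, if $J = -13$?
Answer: $104$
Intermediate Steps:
$J s{\left(-7 \right)} = - 13 \left(-1 - 7\right) = \left(-13\right) \left(-8\right) = 104$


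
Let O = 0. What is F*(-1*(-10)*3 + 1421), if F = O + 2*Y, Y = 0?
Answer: 0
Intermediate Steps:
F = 0 (F = 0 + 2*0 = 0 + 0 = 0)
F*(-1*(-10)*3 + 1421) = 0*(-1*(-10)*3 + 1421) = 0*(10*3 + 1421) = 0*(30 + 1421) = 0*1451 = 0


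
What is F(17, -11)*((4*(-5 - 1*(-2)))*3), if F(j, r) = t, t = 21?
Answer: -756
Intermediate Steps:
F(j, r) = 21
F(17, -11)*((4*(-5 - 1*(-2)))*3) = 21*((4*(-5 - 1*(-2)))*3) = 21*((4*(-5 + 2))*3) = 21*((4*(-3))*3) = 21*(-12*3) = 21*(-36) = -756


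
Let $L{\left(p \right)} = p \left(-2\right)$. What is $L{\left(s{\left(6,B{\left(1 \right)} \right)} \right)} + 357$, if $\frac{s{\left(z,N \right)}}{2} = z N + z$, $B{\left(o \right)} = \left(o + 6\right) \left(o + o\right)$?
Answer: $-3$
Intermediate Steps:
$B{\left(o \right)} = 2 o \left(6 + o\right)$ ($B{\left(o \right)} = \left(6 + o\right) 2 o = 2 o \left(6 + o\right)$)
$s{\left(z,N \right)} = 2 z + 2 N z$ ($s{\left(z,N \right)} = 2 \left(z N + z\right) = 2 \left(N z + z\right) = 2 \left(z + N z\right) = 2 z + 2 N z$)
$L{\left(p \right)} = - 2 p$
$L{\left(s{\left(6,B{\left(1 \right)} \right)} \right)} + 357 = - 2 \cdot 2 \cdot 6 \left(1 + 2 \cdot 1 \left(6 + 1\right)\right) + 357 = - 2 \cdot 2 \cdot 6 \left(1 + 2 \cdot 1 \cdot 7\right) + 357 = - 2 \cdot 2 \cdot 6 \left(1 + 14\right) + 357 = - 2 \cdot 2 \cdot 6 \cdot 15 + 357 = \left(-2\right) 180 + 357 = -360 + 357 = -3$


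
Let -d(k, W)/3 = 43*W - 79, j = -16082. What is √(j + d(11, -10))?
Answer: I*√14555 ≈ 120.64*I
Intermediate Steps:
d(k, W) = 237 - 129*W (d(k, W) = -3*(43*W - 79) = -3*(-79 + 43*W) = 237 - 129*W)
√(j + d(11, -10)) = √(-16082 + (237 - 129*(-10))) = √(-16082 + (237 + 1290)) = √(-16082 + 1527) = √(-14555) = I*√14555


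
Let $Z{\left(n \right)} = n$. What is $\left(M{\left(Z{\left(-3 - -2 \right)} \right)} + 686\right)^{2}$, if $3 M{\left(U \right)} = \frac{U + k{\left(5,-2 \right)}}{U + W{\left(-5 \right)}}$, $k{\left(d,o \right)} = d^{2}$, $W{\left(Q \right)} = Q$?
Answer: $\frac{4218916}{9} \approx 4.6877 \cdot 10^{5}$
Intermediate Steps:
$M{\left(U \right)} = \frac{25 + U}{3 \left(-5 + U\right)}$ ($M{\left(U \right)} = \frac{\left(U + 5^{2}\right) \frac{1}{U - 5}}{3} = \frac{\left(U + 25\right) \frac{1}{-5 + U}}{3} = \frac{\left(25 + U\right) \frac{1}{-5 + U}}{3} = \frac{\frac{1}{-5 + U} \left(25 + U\right)}{3} = \frac{25 + U}{3 \left(-5 + U\right)}$)
$\left(M{\left(Z{\left(-3 - -2 \right)} \right)} + 686\right)^{2} = \left(\frac{25 - 1}{3 \left(-5 - 1\right)} + 686\right)^{2} = \left(\frac{1}{3} \frac{1}{-6} \cdot 24 + 686\right)^{2} = \left(\frac{1}{3} \left(- \frac{1}{6}\right) 24 + 686\right)^{2} = \left(- \frac{4}{3} + 686\right)^{2} = \left(\frac{2054}{3}\right)^{2} = \frac{4218916}{9}$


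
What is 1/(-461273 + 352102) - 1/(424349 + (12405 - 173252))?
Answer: -372673/28766776842 ≈ -1.2955e-5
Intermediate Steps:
1/(-461273 + 352102) - 1/(424349 + (12405 - 173252)) = 1/(-109171) - 1/(424349 - 160847) = -1/109171 - 1/263502 = -372673/28766776842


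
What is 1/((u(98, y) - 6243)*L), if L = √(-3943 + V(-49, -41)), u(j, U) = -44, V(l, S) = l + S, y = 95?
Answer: I*√4033/25355471 ≈ 2.5046e-6*I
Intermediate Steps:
V(l, S) = S + l
L = I*√4033 (L = √(-3943 + (-41 - 49)) = √(-3943 - 90) = √(-4033) = I*√4033 ≈ 63.506*I)
1/((u(98, y) - 6243)*L) = 1/((-44 - 6243)*((I*√4033))) = (-I*√4033/4033)/(-6287) = -(-1)*I*√4033/25355471 = I*√4033/25355471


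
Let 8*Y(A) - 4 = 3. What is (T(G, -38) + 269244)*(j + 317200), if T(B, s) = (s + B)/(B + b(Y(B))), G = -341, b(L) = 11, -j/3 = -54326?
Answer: 21332123490011/165 ≈ 1.2929e+11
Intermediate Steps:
j = 162978 (j = -3*(-54326) = 162978)
Y(A) = 7/8 (Y(A) = ½ + (⅛)*3 = ½ + 3/8 = 7/8)
T(B, s) = (B + s)/(11 + B) (T(B, s) = (s + B)/(B + 11) = (B + s)/(11 + B))
(T(G, -38) + 269244)*(j + 317200) = ((-341 - 38)/(11 - 341) + 269244)*(162978 + 317200) = (-379/(-330) + 269244)*480178 = (-1/330*(-379) + 269244)*480178 = (379/330 + 269244)*480178 = (88850899/330)*480178 = 21332123490011/165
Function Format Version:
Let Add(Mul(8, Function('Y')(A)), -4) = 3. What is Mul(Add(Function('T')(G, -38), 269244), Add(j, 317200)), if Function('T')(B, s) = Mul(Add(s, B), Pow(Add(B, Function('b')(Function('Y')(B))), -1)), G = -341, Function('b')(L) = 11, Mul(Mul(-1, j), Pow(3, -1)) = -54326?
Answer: Rational(21332123490011, 165) ≈ 1.2929e+11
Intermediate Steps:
j = 162978 (j = Mul(-3, -54326) = 162978)
Function('Y')(A) = Rational(7, 8) (Function('Y')(A) = Add(Rational(1, 2), Mul(Rational(1, 8), 3)) = Add(Rational(1, 2), Rational(3, 8)) = Rational(7, 8))
Function('T')(B, s) = Mul(Pow(Add(11, B), -1), Add(B, s)) (Function('T')(B, s) = Mul(Add(s, B), Pow(Add(B, 11), -1)) = Mul(Add(B, s), Pow(Add(11, B), -1)) = Mul(Pow(Add(11, B), -1), Add(B, s)))
Mul(Add(Function('T')(G, -38), 269244), Add(j, 317200)) = Mul(Add(Mul(Pow(Add(11, -341), -1), Add(-341, -38)), 269244), Add(162978, 317200)) = Mul(Add(Mul(Pow(-330, -1), -379), 269244), 480178) = Mul(Add(Mul(Rational(-1, 330), -379), 269244), 480178) = Mul(Add(Rational(379, 330), 269244), 480178) = Mul(Rational(88850899, 330), 480178) = Rational(21332123490011, 165)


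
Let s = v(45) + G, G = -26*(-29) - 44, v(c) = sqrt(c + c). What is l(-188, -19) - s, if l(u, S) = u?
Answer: -898 - 3*sqrt(10) ≈ -907.49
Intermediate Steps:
v(c) = sqrt(2)*sqrt(c) (v(c) = sqrt(2*c) = sqrt(2)*sqrt(c))
G = 710 (G = 754 - 44 = 710)
s = 710 + 3*sqrt(10) (s = sqrt(2)*sqrt(45) + 710 = sqrt(2)*(3*sqrt(5)) + 710 = 3*sqrt(10) + 710 = 710 + 3*sqrt(10) ≈ 719.49)
l(-188, -19) - s = -188 - (710 + 3*sqrt(10)) = -188 + (-710 - 3*sqrt(10)) = -898 - 3*sqrt(10)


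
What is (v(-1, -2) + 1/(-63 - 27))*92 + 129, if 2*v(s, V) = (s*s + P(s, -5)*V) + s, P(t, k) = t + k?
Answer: 30599/45 ≈ 679.98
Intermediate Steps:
P(t, k) = k + t
v(s, V) = s/2 + s**2/2 + V*(-5 + s)/2 (v(s, V) = ((s*s + (-5 + s)*V) + s)/2 = ((s**2 + V*(-5 + s)) + s)/2 = (s + s**2 + V*(-5 + s))/2 = s/2 + s**2/2 + V*(-5 + s)/2)
(v(-1, -2) + 1/(-63 - 27))*92 + 129 = (((1/2)*(-1) + (1/2)*(-1)**2 + (1/2)*(-2)*(-5 - 1)) + 1/(-63 - 27))*92 + 129 = ((-1/2 + (1/2)*1 + (1/2)*(-2)*(-6)) + 1/(-90))*92 + 129 = ((-1/2 + 1/2 + 6) - 1/90)*92 + 129 = (6 - 1/90)*92 + 129 = (539/90)*92 + 129 = 24794/45 + 129 = 30599/45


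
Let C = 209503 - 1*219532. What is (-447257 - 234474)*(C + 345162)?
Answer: -228470555223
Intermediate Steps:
C = -10029 (C = 209503 - 219532 = -10029)
(-447257 - 234474)*(C + 345162) = (-447257 - 234474)*(-10029 + 345162) = -681731*335133 = -228470555223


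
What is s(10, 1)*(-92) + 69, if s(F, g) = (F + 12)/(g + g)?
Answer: -943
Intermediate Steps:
s(F, g) = (12 + F)/(2*g) (s(F, g) = (12 + F)/((2*g)) = (12 + F)*(1/(2*g)) = (12 + F)/(2*g))
s(10, 1)*(-92) + 69 = ((1/2)*(12 + 10)/1)*(-92) + 69 = ((1/2)*1*22)*(-92) + 69 = 11*(-92) + 69 = -1012 + 69 = -943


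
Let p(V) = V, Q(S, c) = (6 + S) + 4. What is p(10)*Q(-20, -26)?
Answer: -100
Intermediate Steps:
Q(S, c) = 10 + S
p(10)*Q(-20, -26) = 10*(10 - 20) = 10*(-10) = -100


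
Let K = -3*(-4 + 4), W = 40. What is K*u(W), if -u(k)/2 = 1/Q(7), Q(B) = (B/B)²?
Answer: 0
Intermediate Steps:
Q(B) = 1 (Q(B) = 1² = 1)
K = 0 (K = -3*0 = 0)
u(k) = -2 (u(k) = -2/1 = -2*1 = -2)
K*u(W) = 0*(-2) = 0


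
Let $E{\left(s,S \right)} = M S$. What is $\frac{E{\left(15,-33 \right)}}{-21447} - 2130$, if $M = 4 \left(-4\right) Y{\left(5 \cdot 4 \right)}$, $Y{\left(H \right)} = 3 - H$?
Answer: $- \frac{15224378}{7149} \approx -2129.6$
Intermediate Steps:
$M = 272$ ($M = 4 \left(-4\right) \left(3 - 5 \cdot 4\right) = - 16 \left(3 - 20\right) = \left(-16\right) \left(-17\right) = 272$)
$E{\left(s,S \right)} = 272 S$
$\frac{E{\left(15,-33 \right)}}{-21447} - 2130 = \frac{272 \left(-33\right)}{-21447} - 2130 = \left(-8976\right) \left(- \frac{1}{21447}\right) - 2130 = \frac{2992}{7149} - 2130 = - \frac{15224378}{7149}$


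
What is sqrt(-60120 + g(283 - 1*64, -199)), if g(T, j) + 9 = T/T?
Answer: 4*I*sqrt(3758) ≈ 245.21*I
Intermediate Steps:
g(T, j) = -8 (g(T, j) = -9 + T/T = -9 + 1 = -8)
sqrt(-60120 + g(283 - 1*64, -199)) = sqrt(-60120 - 8) = sqrt(-60128) = 4*I*sqrt(3758)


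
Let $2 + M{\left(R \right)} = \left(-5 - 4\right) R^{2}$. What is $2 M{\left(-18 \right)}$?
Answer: $-5836$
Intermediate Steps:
$M{\left(R \right)} = -2 - 9 R^{2}$ ($M{\left(R \right)} = -2 + \left(-5 - 4\right) R^{2} = -2 - 9 R^{2}$)
$2 M{\left(-18 \right)} = 2 \left(-2 - 9 \left(-18\right)^{2}\right) = 2 \left(-2 - 2916\right) = 2 \left(-2918\right) = -5836$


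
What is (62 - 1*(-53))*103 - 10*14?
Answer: 11705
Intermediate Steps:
(62 - 1*(-53))*103 - 10*14 = (62 + 53)*103 - 140 = 115*103 - 140 = 11845 - 140 = 11705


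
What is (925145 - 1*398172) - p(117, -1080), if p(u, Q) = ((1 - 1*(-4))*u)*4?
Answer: 524633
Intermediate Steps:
p(u, Q) = 20*u (p(u, Q) = ((1 + 4)*u)*4 = (5*u)*4 = 20*u)
(925145 - 1*398172) - p(117, -1080) = (925145 - 1*398172) - 20*117 = (925145 - 398172) - 1*2340 = 526973 - 2340 = 524633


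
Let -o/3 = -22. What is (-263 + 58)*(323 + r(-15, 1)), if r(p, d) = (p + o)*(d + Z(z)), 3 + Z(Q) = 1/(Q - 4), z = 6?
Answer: -101065/2 ≈ -50533.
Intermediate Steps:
Z(Q) = -3 + 1/(-4 + Q) (Z(Q) = -3 + 1/(Q - 4) = -3 + 1/(-4 + Q))
o = 66 (o = -3*(-22) = 66)
r(p, d) = (66 + p)*(-5/2 + d) (r(p, d) = (p + 66)*(d + (13 - 3*6)/(-4 + 6)) = (66 + p)*(d + (13 - 18)/2) = (66 + p)*(d + (½)*(-5)) = (66 + p)*(d - 5/2) = (66 + p)*(-5/2 + d))
(-263 + 58)*(323 + r(-15, 1)) = (-263 + 58)*(323 + (-165 + 66*1 - 5/2*(-15) + 1*(-15))) = -205*(323 + (-165 + 66 + 75/2 - 15)) = -205*(323 - 153/2) = -205*493/2 = -101065/2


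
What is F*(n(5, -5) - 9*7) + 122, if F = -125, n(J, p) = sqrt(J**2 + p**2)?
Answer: 7997 - 625*sqrt(2) ≈ 7113.1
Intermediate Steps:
F*(n(5, -5) - 9*7) + 122 = -125*(sqrt(5**2 + (-5)**2) - 9*7) + 122 = -125*(sqrt(25 + 25) - 63) + 122 = -125*(sqrt(50) - 63) + 122 = -125*(5*sqrt(2) - 63) + 122 = -125*(-63 + 5*sqrt(2)) + 122 = (7875 - 625*sqrt(2)) + 122 = 7997 - 625*sqrt(2)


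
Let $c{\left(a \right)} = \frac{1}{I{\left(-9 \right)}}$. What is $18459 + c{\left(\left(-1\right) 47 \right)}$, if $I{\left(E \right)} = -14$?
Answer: $\frac{258425}{14} \approx 18459.0$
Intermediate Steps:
$c{\left(a \right)} = - \frac{1}{14}$ ($c{\left(a \right)} = \frac{1}{-14} = - \frac{1}{14}$)
$18459 + c{\left(\left(-1\right) 47 \right)} = 18459 - \frac{1}{14} = \frac{258425}{14}$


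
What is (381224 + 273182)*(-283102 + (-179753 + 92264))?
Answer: -242516973946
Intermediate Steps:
(381224 + 273182)*(-283102 + (-179753 + 92264)) = 654406*(-283102 - 87489) = 654406*(-370591) = -242516973946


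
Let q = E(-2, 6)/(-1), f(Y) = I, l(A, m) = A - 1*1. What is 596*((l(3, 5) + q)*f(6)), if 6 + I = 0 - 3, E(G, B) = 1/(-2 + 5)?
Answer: -8940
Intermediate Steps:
E(G, B) = ⅓ (E(G, B) = 1/3 = ⅓)
l(A, m) = -1 + A (l(A, m) = A - 1 = -1 + A)
I = -9 (I = -6 + (0 - 3) = -6 - 3 = -9)
f(Y) = -9
q = -⅓ (q = (⅓)/(-1) = (⅓)*(-1) = -⅓ ≈ -0.33333)
596*((l(3, 5) + q)*f(6)) = 596*(((-1 + 3) - ⅓)*(-9)) = 596*((2 - ⅓)*(-9)) = 596*((5/3)*(-9)) = 596*(-15) = -8940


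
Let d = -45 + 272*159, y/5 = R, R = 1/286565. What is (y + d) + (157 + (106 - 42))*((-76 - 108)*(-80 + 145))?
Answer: -149011335540/57313 ≈ -2.6000e+6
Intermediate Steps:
R = 1/286565 ≈ 3.4896e-6
y = 1/57313 (y = 5*(1/286565) = 1/57313 ≈ 1.7448e-5)
d = 43203 (d = -45 + 43248 = 43203)
(y + d) + (157 + (106 - 42))*((-76 - 108)*(-80 + 145)) = (1/57313 + 43203) + (157 + (106 - 42))*((-76 - 108)*(-80 + 145)) = 2476093540/57313 + (157 + 64)*(-184*65) = 2476093540/57313 + 221*(-11960) = 2476093540/57313 - 2643160 = -149011335540/57313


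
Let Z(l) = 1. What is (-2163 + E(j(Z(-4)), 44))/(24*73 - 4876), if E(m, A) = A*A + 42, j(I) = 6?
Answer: 185/3124 ≈ 0.059219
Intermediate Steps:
E(m, A) = 42 + A² (E(m, A) = A² + 42 = 42 + A²)
(-2163 + E(j(Z(-4)), 44))/(24*73 - 4876) = (-2163 + (42 + 44²))/(24*73 - 4876) = (-2163 + (42 + 1936))/(1752 - 4876) = (-2163 + 1978)/(-3124) = -185*(-1/3124) = 185/3124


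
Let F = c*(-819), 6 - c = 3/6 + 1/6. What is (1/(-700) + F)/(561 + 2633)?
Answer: -3057601/2235800 ≈ -1.3676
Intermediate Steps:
c = 16/3 (c = 6 - (3/6 + 1/6) = 6 - (3*(⅙) + 1*(⅙)) = 6 - (½ + ⅙) = 6 - 1*⅔ = 6 - ⅔ = 16/3 ≈ 5.3333)
F = -4368 (F = (16/3)*(-819) = -4368)
(1/(-700) + F)/(561 + 2633) = (1/(-700) - 4368)/(561 + 2633) = (-1/700 - 4368)/3194 = -3057601/700*1/3194 = -3057601/2235800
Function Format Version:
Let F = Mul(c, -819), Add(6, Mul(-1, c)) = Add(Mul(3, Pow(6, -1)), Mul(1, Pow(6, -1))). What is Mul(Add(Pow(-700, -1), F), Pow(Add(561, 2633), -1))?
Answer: Rational(-3057601, 2235800) ≈ -1.3676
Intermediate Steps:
c = Rational(16, 3) (c = Add(6, Mul(-1, Add(Mul(3, Pow(6, -1)), Mul(1, Pow(6, -1))))) = Add(6, Mul(-1, Add(Mul(3, Rational(1, 6)), Mul(1, Rational(1, 6))))) = Add(6, Mul(-1, Add(Rational(1, 2), Rational(1, 6)))) = Add(6, Mul(-1, Rational(2, 3))) = Add(6, Rational(-2, 3)) = Rational(16, 3) ≈ 5.3333)
F = -4368 (F = Mul(Rational(16, 3), -819) = -4368)
Mul(Add(Pow(-700, -1), F), Pow(Add(561, 2633), -1)) = Mul(Add(Pow(-700, -1), -4368), Pow(Add(561, 2633), -1)) = Mul(Add(Rational(-1, 700), -4368), Pow(3194, -1)) = Mul(Rational(-3057601, 700), Rational(1, 3194)) = Rational(-3057601, 2235800)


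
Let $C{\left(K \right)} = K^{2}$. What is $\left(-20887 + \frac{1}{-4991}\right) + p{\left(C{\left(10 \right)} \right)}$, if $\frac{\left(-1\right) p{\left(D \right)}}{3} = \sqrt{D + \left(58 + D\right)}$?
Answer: $- \frac{104247018}{4991} - 3 \sqrt{258} \approx -20935.0$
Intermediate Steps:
$p{\left(D \right)} = - 3 \sqrt{58 + 2 D}$ ($p{\left(D \right)} = - 3 \sqrt{D + \left(58 + D\right)} = - 3 \sqrt{58 + 2 D}$)
$\left(-20887 + \frac{1}{-4991}\right) + p{\left(C{\left(10 \right)} \right)} = \left(-20887 + \frac{1}{-4991}\right) - 3 \sqrt{58 + 2 \cdot 10^{2}} = \left(-20887 - \frac{1}{4991}\right) - 3 \sqrt{58 + 2 \cdot 100} = - \frac{104247018}{4991} - 3 \sqrt{58 + 200} = - \frac{104247018}{4991} - 3 \sqrt{258}$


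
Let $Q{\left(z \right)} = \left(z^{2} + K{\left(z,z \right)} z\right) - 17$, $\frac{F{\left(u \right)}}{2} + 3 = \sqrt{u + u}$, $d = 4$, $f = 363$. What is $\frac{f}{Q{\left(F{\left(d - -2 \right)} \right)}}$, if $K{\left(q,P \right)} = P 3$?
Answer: $- \frac{115797}{8831} - \frac{69696 \sqrt{3}}{8831} \approx -26.782$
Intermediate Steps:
$K{\left(q,P \right)} = 3 P$
$F{\left(u \right)} = -6 + 2 \sqrt{2} \sqrt{u}$ ($F{\left(u \right)} = -6 + 2 \sqrt{u + u} = -6 + 2 \sqrt{2 u} = -6 + 2 \sqrt{2} \sqrt{u}$)
$Q{\left(z \right)} = -17 + 4 z^{2}$ ($Q{\left(z \right)} = \left(z^{2} + 3 z z\right) - 17 = \left(z^{2} + 3 z^{2}\right) - 17 = 4 z^{2} - 17 = -17 + 4 z^{2}$)
$\frac{f}{Q{\left(F{\left(d - -2 \right)} \right)}} = \frac{363}{-17 + 4 \left(-6 + 2 \sqrt{2} \sqrt{4 - -2}\right)^{2}} = \frac{363}{-17 + 4 \left(-6 + 2 \sqrt{2} \sqrt{4 + 2}\right)^{2}} = \frac{363}{-17 + 4 \left(-6 + 2 \sqrt{2} \sqrt{6}\right)^{2}} = \frac{363}{-17 + 4 \left(-6 + 4 \sqrt{3}\right)^{2}}$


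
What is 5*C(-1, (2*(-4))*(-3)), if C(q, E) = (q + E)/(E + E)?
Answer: 115/48 ≈ 2.3958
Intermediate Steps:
C(q, E) = (E + q)/(2*E) (C(q, E) = (E + q)/((2*E)) = (E + q)*(1/(2*E)) = (E + q)/(2*E))
5*C(-1, (2*(-4))*(-3)) = 5*(((2*(-4))*(-3) - 1)/(2*(((2*(-4))*(-3))))) = 5*((-8*(-3) - 1)/(2*((-8*(-3))))) = 5*((½)*(24 - 1)/24) = 5*((½)*(1/24)*23) = 5*(23/48) = 115/48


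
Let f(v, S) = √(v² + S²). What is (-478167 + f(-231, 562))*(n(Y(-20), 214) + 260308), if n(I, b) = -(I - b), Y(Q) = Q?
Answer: -124582586514 + 260542*√369205 ≈ -1.2442e+11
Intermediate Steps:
n(I, b) = b - I
f(v, S) = √(S² + v²)
(-478167 + f(-231, 562))*(n(Y(-20), 214) + 260308) = (-478167 + √(562² + (-231)²))*((214 - 1*(-20)) + 260308) = (-478167 + √(315844 + 53361))*((214 + 20) + 260308) = (-478167 + √369205)*(234 + 260308) = (-478167 + √369205)*260542 = -124582586514 + 260542*√369205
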